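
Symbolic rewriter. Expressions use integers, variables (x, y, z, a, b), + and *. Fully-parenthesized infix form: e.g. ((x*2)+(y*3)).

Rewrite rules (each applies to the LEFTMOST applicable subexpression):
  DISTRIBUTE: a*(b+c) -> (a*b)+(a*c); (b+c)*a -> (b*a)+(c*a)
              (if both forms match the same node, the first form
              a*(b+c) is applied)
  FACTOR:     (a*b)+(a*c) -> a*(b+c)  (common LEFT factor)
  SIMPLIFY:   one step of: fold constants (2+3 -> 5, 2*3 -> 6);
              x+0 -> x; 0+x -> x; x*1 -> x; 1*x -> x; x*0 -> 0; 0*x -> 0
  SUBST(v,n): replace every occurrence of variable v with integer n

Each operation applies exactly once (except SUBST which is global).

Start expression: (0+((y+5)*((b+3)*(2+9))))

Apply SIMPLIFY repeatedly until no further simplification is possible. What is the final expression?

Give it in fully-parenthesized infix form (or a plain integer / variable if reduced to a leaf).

Start: (0+((y+5)*((b+3)*(2+9))))
Step 1: at root: (0+((y+5)*((b+3)*(2+9)))) -> ((y+5)*((b+3)*(2+9))); overall: (0+((y+5)*((b+3)*(2+9)))) -> ((y+5)*((b+3)*(2+9)))
Step 2: at RR: (2+9) -> 11; overall: ((y+5)*((b+3)*(2+9))) -> ((y+5)*((b+3)*11))
Fixed point: ((y+5)*((b+3)*11))

Answer: ((y+5)*((b+3)*11))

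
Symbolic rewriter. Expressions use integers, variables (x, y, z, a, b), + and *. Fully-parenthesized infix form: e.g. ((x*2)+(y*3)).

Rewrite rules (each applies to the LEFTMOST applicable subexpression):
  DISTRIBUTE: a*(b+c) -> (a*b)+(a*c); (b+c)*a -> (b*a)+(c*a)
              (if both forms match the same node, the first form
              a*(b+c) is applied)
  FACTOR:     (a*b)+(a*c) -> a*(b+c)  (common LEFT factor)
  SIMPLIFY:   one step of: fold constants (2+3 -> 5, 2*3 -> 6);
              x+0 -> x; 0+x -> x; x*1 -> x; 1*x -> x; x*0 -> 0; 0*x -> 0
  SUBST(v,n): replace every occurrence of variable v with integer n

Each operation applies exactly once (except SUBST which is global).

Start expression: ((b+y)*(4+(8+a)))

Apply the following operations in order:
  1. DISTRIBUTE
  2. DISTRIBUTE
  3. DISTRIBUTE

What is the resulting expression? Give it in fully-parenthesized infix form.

Answer: (((b*4)+(y*4))+(((b+y)*8)+((b+y)*a)))

Derivation:
Start: ((b+y)*(4+(8+a)))
Apply DISTRIBUTE at root (target: ((b+y)*(4+(8+a)))): ((b+y)*(4+(8+a))) -> (((b+y)*4)+((b+y)*(8+a)))
Apply DISTRIBUTE at L (target: ((b+y)*4)): (((b+y)*4)+((b+y)*(8+a))) -> (((b*4)+(y*4))+((b+y)*(8+a)))
Apply DISTRIBUTE at R (target: ((b+y)*(8+a))): (((b*4)+(y*4))+((b+y)*(8+a))) -> (((b*4)+(y*4))+(((b+y)*8)+((b+y)*a)))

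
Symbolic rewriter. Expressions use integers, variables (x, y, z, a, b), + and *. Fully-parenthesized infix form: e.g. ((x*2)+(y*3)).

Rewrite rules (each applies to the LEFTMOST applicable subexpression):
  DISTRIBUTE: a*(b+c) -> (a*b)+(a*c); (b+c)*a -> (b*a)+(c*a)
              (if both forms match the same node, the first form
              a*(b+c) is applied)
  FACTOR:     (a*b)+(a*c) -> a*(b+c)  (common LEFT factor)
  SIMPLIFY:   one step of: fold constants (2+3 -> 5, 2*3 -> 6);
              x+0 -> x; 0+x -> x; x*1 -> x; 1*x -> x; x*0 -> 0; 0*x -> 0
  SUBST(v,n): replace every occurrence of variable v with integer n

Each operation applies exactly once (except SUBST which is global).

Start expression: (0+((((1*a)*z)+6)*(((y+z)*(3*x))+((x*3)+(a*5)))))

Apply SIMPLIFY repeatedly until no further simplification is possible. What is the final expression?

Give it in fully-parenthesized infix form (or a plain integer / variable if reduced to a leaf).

Start: (0+((((1*a)*z)+6)*(((y+z)*(3*x))+((x*3)+(a*5)))))
Step 1: at root: (0+((((1*a)*z)+6)*(((y+z)*(3*x))+((x*3)+(a*5))))) -> ((((1*a)*z)+6)*(((y+z)*(3*x))+((x*3)+(a*5)))); overall: (0+((((1*a)*z)+6)*(((y+z)*(3*x))+((x*3)+(a*5))))) -> ((((1*a)*z)+6)*(((y+z)*(3*x))+((x*3)+(a*5))))
Step 2: at LLL: (1*a) -> a; overall: ((((1*a)*z)+6)*(((y+z)*(3*x))+((x*3)+(a*5)))) -> (((a*z)+6)*(((y+z)*(3*x))+((x*3)+(a*5))))
Fixed point: (((a*z)+6)*(((y+z)*(3*x))+((x*3)+(a*5))))

Answer: (((a*z)+6)*(((y+z)*(3*x))+((x*3)+(a*5))))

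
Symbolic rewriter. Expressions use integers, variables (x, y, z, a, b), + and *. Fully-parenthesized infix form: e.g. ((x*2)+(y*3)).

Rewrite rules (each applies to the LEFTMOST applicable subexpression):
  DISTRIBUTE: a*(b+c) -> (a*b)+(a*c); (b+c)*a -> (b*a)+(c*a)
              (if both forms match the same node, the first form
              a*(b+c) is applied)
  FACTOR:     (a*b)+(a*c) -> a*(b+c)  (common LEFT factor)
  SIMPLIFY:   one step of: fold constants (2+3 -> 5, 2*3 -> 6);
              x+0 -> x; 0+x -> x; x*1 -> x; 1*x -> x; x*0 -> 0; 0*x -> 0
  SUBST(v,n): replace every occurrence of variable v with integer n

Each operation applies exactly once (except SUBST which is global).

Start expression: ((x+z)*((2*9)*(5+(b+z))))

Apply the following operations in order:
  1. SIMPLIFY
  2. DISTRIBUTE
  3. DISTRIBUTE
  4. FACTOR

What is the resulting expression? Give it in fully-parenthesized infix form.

Start: ((x+z)*((2*9)*(5+(b+z))))
Apply SIMPLIFY at RL (target: (2*9)): ((x+z)*((2*9)*(5+(b+z)))) -> ((x+z)*(18*(5+(b+z))))
Apply DISTRIBUTE at root (target: ((x+z)*(18*(5+(b+z))))): ((x+z)*(18*(5+(b+z)))) -> ((x*(18*(5+(b+z))))+(z*(18*(5+(b+z)))))
Apply DISTRIBUTE at LR (target: (18*(5+(b+z)))): ((x*(18*(5+(b+z))))+(z*(18*(5+(b+z))))) -> ((x*((18*5)+(18*(b+z))))+(z*(18*(5+(b+z)))))
Apply FACTOR at LR (target: ((18*5)+(18*(b+z)))): ((x*((18*5)+(18*(b+z))))+(z*(18*(5+(b+z))))) -> ((x*(18*(5+(b+z))))+(z*(18*(5+(b+z)))))

Answer: ((x*(18*(5+(b+z))))+(z*(18*(5+(b+z)))))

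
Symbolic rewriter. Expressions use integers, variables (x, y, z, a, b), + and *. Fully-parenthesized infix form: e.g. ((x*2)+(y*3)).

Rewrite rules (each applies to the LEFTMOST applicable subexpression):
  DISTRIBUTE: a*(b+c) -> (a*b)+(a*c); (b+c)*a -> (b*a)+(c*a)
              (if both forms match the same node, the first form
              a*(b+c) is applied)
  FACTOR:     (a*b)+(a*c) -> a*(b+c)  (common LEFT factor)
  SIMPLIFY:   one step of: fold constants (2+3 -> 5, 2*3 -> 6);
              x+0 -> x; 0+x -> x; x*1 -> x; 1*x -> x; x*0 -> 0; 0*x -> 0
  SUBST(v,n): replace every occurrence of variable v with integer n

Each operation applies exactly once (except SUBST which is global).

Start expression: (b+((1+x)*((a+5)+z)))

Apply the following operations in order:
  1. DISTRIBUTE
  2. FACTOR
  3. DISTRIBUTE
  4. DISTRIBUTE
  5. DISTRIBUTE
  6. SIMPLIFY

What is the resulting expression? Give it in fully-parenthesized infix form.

Answer: (b+(((a+(x*a))+((1+x)*5))+((1+x)*z)))

Derivation:
Start: (b+((1+x)*((a+5)+z)))
Apply DISTRIBUTE at R (target: ((1+x)*((a+5)+z))): (b+((1+x)*((a+5)+z))) -> (b+(((1+x)*(a+5))+((1+x)*z)))
Apply FACTOR at R (target: (((1+x)*(a+5))+((1+x)*z))): (b+(((1+x)*(a+5))+((1+x)*z))) -> (b+((1+x)*((a+5)+z)))
Apply DISTRIBUTE at R (target: ((1+x)*((a+5)+z))): (b+((1+x)*((a+5)+z))) -> (b+(((1+x)*(a+5))+((1+x)*z)))
Apply DISTRIBUTE at RL (target: ((1+x)*(a+5))): (b+(((1+x)*(a+5))+((1+x)*z))) -> (b+((((1+x)*a)+((1+x)*5))+((1+x)*z)))
Apply DISTRIBUTE at RLL (target: ((1+x)*a)): (b+((((1+x)*a)+((1+x)*5))+((1+x)*z))) -> (b+((((1*a)+(x*a))+((1+x)*5))+((1+x)*z)))
Apply SIMPLIFY at RLLL (target: (1*a)): (b+((((1*a)+(x*a))+((1+x)*5))+((1+x)*z))) -> (b+(((a+(x*a))+((1+x)*5))+((1+x)*z)))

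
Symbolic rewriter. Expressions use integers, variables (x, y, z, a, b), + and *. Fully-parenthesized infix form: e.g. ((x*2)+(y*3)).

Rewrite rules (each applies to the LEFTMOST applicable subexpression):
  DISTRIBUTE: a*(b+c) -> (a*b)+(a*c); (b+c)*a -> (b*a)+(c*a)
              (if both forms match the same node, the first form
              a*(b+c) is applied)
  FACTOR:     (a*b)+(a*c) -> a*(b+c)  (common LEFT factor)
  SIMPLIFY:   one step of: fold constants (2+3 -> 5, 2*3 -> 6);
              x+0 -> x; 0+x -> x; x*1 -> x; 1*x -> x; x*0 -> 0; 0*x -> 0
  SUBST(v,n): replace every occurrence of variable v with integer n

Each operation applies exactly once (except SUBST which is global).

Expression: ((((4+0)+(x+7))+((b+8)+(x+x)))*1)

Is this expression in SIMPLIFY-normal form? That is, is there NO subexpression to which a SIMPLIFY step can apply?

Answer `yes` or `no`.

Answer: no

Derivation:
Expression: ((((4+0)+(x+7))+((b+8)+(x+x)))*1)
Scanning for simplifiable subexpressions (pre-order)...
  at root: ((((4+0)+(x+7))+((b+8)+(x+x)))*1) (SIMPLIFIABLE)
  at L: (((4+0)+(x+7))+((b+8)+(x+x))) (not simplifiable)
  at LL: ((4+0)+(x+7)) (not simplifiable)
  at LLL: (4+0) (SIMPLIFIABLE)
  at LLR: (x+7) (not simplifiable)
  at LR: ((b+8)+(x+x)) (not simplifiable)
  at LRL: (b+8) (not simplifiable)
  at LRR: (x+x) (not simplifiable)
Found simplifiable subexpr at path root: ((((4+0)+(x+7))+((b+8)+(x+x)))*1)
One SIMPLIFY step would give: (((4+0)+(x+7))+((b+8)+(x+x)))
-> NOT in normal form.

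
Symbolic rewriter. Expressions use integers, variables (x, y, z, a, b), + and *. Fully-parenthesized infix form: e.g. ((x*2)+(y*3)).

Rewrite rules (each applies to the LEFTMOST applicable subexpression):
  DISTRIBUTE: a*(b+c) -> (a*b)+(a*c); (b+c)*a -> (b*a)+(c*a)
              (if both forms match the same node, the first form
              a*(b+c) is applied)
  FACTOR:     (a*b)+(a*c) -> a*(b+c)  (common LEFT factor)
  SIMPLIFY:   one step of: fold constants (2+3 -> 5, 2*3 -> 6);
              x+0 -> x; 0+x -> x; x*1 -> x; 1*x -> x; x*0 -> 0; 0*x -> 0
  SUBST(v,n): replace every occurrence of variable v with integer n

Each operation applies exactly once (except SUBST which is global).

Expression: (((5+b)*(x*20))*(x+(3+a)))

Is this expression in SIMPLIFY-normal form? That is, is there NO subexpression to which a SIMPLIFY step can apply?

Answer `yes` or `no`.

Expression: (((5+b)*(x*20))*(x+(3+a)))
Scanning for simplifiable subexpressions (pre-order)...
  at root: (((5+b)*(x*20))*(x+(3+a))) (not simplifiable)
  at L: ((5+b)*(x*20)) (not simplifiable)
  at LL: (5+b) (not simplifiable)
  at LR: (x*20) (not simplifiable)
  at R: (x+(3+a)) (not simplifiable)
  at RR: (3+a) (not simplifiable)
Result: no simplifiable subexpression found -> normal form.

Answer: yes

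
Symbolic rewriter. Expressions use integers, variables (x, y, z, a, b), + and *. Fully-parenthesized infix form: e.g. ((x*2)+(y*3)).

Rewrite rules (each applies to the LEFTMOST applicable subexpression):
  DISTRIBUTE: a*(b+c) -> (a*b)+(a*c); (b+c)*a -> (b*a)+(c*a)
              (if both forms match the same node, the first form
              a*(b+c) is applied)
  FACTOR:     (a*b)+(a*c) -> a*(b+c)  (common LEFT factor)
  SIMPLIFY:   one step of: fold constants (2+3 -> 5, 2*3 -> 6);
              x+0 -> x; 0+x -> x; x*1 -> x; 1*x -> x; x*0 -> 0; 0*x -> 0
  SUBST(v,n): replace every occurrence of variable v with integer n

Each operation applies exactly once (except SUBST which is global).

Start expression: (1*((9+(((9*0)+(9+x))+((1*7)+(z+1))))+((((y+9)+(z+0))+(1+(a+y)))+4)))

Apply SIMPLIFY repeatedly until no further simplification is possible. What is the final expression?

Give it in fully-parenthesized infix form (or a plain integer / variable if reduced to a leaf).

Answer: ((9+((9+x)+(7+(z+1))))+((((y+9)+z)+(1+(a+y)))+4))

Derivation:
Start: (1*((9+(((9*0)+(9+x))+((1*7)+(z+1))))+((((y+9)+(z+0))+(1+(a+y)))+4)))
Step 1: at root: (1*((9+(((9*0)+(9+x))+((1*7)+(z+1))))+((((y+9)+(z+0))+(1+(a+y)))+4))) -> ((9+(((9*0)+(9+x))+((1*7)+(z+1))))+((((y+9)+(z+0))+(1+(a+y)))+4)); overall: (1*((9+(((9*0)+(9+x))+((1*7)+(z+1))))+((((y+9)+(z+0))+(1+(a+y)))+4))) -> ((9+(((9*0)+(9+x))+((1*7)+(z+1))))+((((y+9)+(z+0))+(1+(a+y)))+4))
Step 2: at LRLL: (9*0) -> 0; overall: ((9+(((9*0)+(9+x))+((1*7)+(z+1))))+((((y+9)+(z+0))+(1+(a+y)))+4)) -> ((9+((0+(9+x))+((1*7)+(z+1))))+((((y+9)+(z+0))+(1+(a+y)))+4))
Step 3: at LRL: (0+(9+x)) -> (9+x); overall: ((9+((0+(9+x))+((1*7)+(z+1))))+((((y+9)+(z+0))+(1+(a+y)))+4)) -> ((9+((9+x)+((1*7)+(z+1))))+((((y+9)+(z+0))+(1+(a+y)))+4))
Step 4: at LRRL: (1*7) -> 7; overall: ((9+((9+x)+((1*7)+(z+1))))+((((y+9)+(z+0))+(1+(a+y)))+4)) -> ((9+((9+x)+(7+(z+1))))+((((y+9)+(z+0))+(1+(a+y)))+4))
Step 5: at RLLR: (z+0) -> z; overall: ((9+((9+x)+(7+(z+1))))+((((y+9)+(z+0))+(1+(a+y)))+4)) -> ((9+((9+x)+(7+(z+1))))+((((y+9)+z)+(1+(a+y)))+4))
Fixed point: ((9+((9+x)+(7+(z+1))))+((((y+9)+z)+(1+(a+y)))+4))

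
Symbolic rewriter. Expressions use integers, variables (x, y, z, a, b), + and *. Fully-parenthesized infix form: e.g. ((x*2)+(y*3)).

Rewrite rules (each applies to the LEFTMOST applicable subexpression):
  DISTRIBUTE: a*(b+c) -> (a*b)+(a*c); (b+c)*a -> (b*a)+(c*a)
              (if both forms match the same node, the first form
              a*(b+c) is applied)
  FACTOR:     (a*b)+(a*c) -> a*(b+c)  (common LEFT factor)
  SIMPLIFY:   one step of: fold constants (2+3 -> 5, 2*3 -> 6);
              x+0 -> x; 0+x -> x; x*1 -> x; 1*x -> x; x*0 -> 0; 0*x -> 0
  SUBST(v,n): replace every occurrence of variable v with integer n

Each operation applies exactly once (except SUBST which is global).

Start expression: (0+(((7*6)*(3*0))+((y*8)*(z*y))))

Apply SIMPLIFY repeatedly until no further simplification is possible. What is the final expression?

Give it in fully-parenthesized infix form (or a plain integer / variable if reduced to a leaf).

Answer: ((y*8)*(z*y))

Derivation:
Start: (0+(((7*6)*(3*0))+((y*8)*(z*y))))
Step 1: at root: (0+(((7*6)*(3*0))+((y*8)*(z*y)))) -> (((7*6)*(3*0))+((y*8)*(z*y))); overall: (0+(((7*6)*(3*0))+((y*8)*(z*y)))) -> (((7*6)*(3*0))+((y*8)*(z*y)))
Step 2: at LL: (7*6) -> 42; overall: (((7*6)*(3*0))+((y*8)*(z*y))) -> ((42*(3*0))+((y*8)*(z*y)))
Step 3: at LR: (3*0) -> 0; overall: ((42*(3*0))+((y*8)*(z*y))) -> ((42*0)+((y*8)*(z*y)))
Step 4: at L: (42*0) -> 0; overall: ((42*0)+((y*8)*(z*y))) -> (0+((y*8)*(z*y)))
Step 5: at root: (0+((y*8)*(z*y))) -> ((y*8)*(z*y)); overall: (0+((y*8)*(z*y))) -> ((y*8)*(z*y))
Fixed point: ((y*8)*(z*y))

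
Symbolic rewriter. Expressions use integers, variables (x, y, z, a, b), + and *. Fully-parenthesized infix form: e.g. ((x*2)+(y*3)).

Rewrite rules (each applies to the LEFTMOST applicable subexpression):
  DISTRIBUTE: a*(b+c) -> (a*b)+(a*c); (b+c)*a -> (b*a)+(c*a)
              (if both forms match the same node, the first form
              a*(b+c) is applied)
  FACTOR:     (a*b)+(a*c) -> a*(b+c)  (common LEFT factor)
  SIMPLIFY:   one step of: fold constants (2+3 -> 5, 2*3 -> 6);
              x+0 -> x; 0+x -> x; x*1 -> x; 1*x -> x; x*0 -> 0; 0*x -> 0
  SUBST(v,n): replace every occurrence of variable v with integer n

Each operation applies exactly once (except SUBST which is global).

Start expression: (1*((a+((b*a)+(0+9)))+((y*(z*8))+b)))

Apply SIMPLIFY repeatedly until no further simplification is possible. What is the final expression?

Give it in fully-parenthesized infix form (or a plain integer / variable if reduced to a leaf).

Answer: ((a+((b*a)+9))+((y*(z*8))+b))

Derivation:
Start: (1*((a+((b*a)+(0+9)))+((y*(z*8))+b)))
Step 1: at root: (1*((a+((b*a)+(0+9)))+((y*(z*8))+b))) -> ((a+((b*a)+(0+9)))+((y*(z*8))+b)); overall: (1*((a+((b*a)+(0+9)))+((y*(z*8))+b))) -> ((a+((b*a)+(0+9)))+((y*(z*8))+b))
Step 2: at LRR: (0+9) -> 9; overall: ((a+((b*a)+(0+9)))+((y*(z*8))+b)) -> ((a+((b*a)+9))+((y*(z*8))+b))
Fixed point: ((a+((b*a)+9))+((y*(z*8))+b))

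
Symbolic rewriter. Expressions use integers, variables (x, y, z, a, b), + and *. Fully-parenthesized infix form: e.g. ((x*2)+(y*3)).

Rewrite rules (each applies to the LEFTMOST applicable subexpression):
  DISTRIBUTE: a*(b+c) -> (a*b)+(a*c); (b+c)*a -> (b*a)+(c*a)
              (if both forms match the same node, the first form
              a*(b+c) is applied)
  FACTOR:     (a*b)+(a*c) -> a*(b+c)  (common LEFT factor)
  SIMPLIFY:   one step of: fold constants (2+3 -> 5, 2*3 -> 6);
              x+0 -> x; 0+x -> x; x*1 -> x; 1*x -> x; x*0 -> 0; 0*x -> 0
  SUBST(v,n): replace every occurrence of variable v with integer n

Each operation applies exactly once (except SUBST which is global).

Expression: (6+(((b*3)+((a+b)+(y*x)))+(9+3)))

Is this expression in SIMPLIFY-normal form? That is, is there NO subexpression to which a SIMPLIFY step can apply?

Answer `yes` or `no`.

Expression: (6+(((b*3)+((a+b)+(y*x)))+(9+3)))
Scanning for simplifiable subexpressions (pre-order)...
  at root: (6+(((b*3)+((a+b)+(y*x)))+(9+3))) (not simplifiable)
  at R: (((b*3)+((a+b)+(y*x)))+(9+3)) (not simplifiable)
  at RL: ((b*3)+((a+b)+(y*x))) (not simplifiable)
  at RLL: (b*3) (not simplifiable)
  at RLR: ((a+b)+(y*x)) (not simplifiable)
  at RLRL: (a+b) (not simplifiable)
  at RLRR: (y*x) (not simplifiable)
  at RR: (9+3) (SIMPLIFIABLE)
Found simplifiable subexpr at path RR: (9+3)
One SIMPLIFY step would give: (6+(((b*3)+((a+b)+(y*x)))+12))
-> NOT in normal form.

Answer: no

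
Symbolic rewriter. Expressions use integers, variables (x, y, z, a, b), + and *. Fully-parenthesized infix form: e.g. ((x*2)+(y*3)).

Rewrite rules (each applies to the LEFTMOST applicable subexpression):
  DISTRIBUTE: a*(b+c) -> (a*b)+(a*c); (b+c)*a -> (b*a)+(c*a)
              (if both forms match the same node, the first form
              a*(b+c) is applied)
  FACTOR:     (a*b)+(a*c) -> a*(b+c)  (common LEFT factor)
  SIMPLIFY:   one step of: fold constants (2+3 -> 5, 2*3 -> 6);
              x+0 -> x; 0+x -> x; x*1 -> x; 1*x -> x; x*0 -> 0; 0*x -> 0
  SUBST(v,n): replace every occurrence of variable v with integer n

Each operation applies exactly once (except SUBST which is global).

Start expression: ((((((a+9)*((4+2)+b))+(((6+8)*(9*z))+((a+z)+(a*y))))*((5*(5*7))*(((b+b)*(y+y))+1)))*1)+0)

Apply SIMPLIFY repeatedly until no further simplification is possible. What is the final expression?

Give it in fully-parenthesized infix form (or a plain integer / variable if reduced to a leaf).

Start: ((((((a+9)*((4+2)+b))+(((6+8)*(9*z))+((a+z)+(a*y))))*((5*(5*7))*(((b+b)*(y+y))+1)))*1)+0)
Step 1: at root: ((((((a+9)*((4+2)+b))+(((6+8)*(9*z))+((a+z)+(a*y))))*((5*(5*7))*(((b+b)*(y+y))+1)))*1)+0) -> (((((a+9)*((4+2)+b))+(((6+8)*(9*z))+((a+z)+(a*y))))*((5*(5*7))*(((b+b)*(y+y))+1)))*1); overall: ((((((a+9)*((4+2)+b))+(((6+8)*(9*z))+((a+z)+(a*y))))*((5*(5*7))*(((b+b)*(y+y))+1)))*1)+0) -> (((((a+9)*((4+2)+b))+(((6+8)*(9*z))+((a+z)+(a*y))))*((5*(5*7))*(((b+b)*(y+y))+1)))*1)
Step 2: at root: (((((a+9)*((4+2)+b))+(((6+8)*(9*z))+((a+z)+(a*y))))*((5*(5*7))*(((b+b)*(y+y))+1)))*1) -> ((((a+9)*((4+2)+b))+(((6+8)*(9*z))+((a+z)+(a*y))))*((5*(5*7))*(((b+b)*(y+y))+1))); overall: (((((a+9)*((4+2)+b))+(((6+8)*(9*z))+((a+z)+(a*y))))*((5*(5*7))*(((b+b)*(y+y))+1)))*1) -> ((((a+9)*((4+2)+b))+(((6+8)*(9*z))+((a+z)+(a*y))))*((5*(5*7))*(((b+b)*(y+y))+1)))
Step 3: at LLRL: (4+2) -> 6; overall: ((((a+9)*((4+2)+b))+(((6+8)*(9*z))+((a+z)+(a*y))))*((5*(5*7))*(((b+b)*(y+y))+1))) -> ((((a+9)*(6+b))+(((6+8)*(9*z))+((a+z)+(a*y))))*((5*(5*7))*(((b+b)*(y+y))+1)))
Step 4: at LRLL: (6+8) -> 14; overall: ((((a+9)*(6+b))+(((6+8)*(9*z))+((a+z)+(a*y))))*((5*(5*7))*(((b+b)*(y+y))+1))) -> ((((a+9)*(6+b))+((14*(9*z))+((a+z)+(a*y))))*((5*(5*7))*(((b+b)*(y+y))+1)))
Step 5: at RLR: (5*7) -> 35; overall: ((((a+9)*(6+b))+((14*(9*z))+((a+z)+(a*y))))*((5*(5*7))*(((b+b)*(y+y))+1))) -> ((((a+9)*(6+b))+((14*(9*z))+((a+z)+(a*y))))*((5*35)*(((b+b)*(y+y))+1)))
Step 6: at RL: (5*35) -> 175; overall: ((((a+9)*(6+b))+((14*(9*z))+((a+z)+(a*y))))*((5*35)*(((b+b)*(y+y))+1))) -> ((((a+9)*(6+b))+((14*(9*z))+((a+z)+(a*y))))*(175*(((b+b)*(y+y))+1)))
Fixed point: ((((a+9)*(6+b))+((14*(9*z))+((a+z)+(a*y))))*(175*(((b+b)*(y+y))+1)))

Answer: ((((a+9)*(6+b))+((14*(9*z))+((a+z)+(a*y))))*(175*(((b+b)*(y+y))+1)))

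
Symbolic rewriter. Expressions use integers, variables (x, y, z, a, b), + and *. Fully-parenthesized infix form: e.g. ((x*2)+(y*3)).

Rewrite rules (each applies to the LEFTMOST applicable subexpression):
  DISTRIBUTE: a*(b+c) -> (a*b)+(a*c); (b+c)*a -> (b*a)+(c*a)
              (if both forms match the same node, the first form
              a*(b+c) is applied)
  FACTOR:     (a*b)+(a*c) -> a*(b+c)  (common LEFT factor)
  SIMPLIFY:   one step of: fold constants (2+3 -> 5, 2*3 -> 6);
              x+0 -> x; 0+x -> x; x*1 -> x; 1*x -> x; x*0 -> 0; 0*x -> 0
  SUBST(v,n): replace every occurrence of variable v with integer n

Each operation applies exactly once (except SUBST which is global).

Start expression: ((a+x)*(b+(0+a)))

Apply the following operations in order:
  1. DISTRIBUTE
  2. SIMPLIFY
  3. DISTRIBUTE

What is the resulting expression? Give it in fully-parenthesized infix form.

Answer: (((a*b)+(x*b))+((a+x)*a))

Derivation:
Start: ((a+x)*(b+(0+a)))
Apply DISTRIBUTE at root (target: ((a+x)*(b+(0+a)))): ((a+x)*(b+(0+a))) -> (((a+x)*b)+((a+x)*(0+a)))
Apply SIMPLIFY at RR (target: (0+a)): (((a+x)*b)+((a+x)*(0+a))) -> (((a+x)*b)+((a+x)*a))
Apply DISTRIBUTE at L (target: ((a+x)*b)): (((a+x)*b)+((a+x)*a)) -> (((a*b)+(x*b))+((a+x)*a))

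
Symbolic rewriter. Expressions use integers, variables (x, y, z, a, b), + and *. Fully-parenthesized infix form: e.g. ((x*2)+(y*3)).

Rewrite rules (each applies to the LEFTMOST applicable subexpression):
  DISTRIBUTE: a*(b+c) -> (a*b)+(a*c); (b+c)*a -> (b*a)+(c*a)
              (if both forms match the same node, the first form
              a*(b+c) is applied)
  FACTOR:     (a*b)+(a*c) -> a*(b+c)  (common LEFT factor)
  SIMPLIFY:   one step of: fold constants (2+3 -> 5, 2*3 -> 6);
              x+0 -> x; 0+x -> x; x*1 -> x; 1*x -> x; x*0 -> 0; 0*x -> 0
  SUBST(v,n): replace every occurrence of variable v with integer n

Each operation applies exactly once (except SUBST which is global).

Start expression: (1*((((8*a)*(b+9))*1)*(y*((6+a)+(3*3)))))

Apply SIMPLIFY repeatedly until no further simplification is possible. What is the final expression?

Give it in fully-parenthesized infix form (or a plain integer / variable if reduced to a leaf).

Answer: (((8*a)*(b+9))*(y*((6+a)+9)))

Derivation:
Start: (1*((((8*a)*(b+9))*1)*(y*((6+a)+(3*3)))))
Step 1: at root: (1*((((8*a)*(b+9))*1)*(y*((6+a)+(3*3))))) -> ((((8*a)*(b+9))*1)*(y*((6+a)+(3*3)))); overall: (1*((((8*a)*(b+9))*1)*(y*((6+a)+(3*3))))) -> ((((8*a)*(b+9))*1)*(y*((6+a)+(3*3))))
Step 2: at L: (((8*a)*(b+9))*1) -> ((8*a)*(b+9)); overall: ((((8*a)*(b+9))*1)*(y*((6+a)+(3*3)))) -> (((8*a)*(b+9))*(y*((6+a)+(3*3))))
Step 3: at RRR: (3*3) -> 9; overall: (((8*a)*(b+9))*(y*((6+a)+(3*3)))) -> (((8*a)*(b+9))*(y*((6+a)+9)))
Fixed point: (((8*a)*(b+9))*(y*((6+a)+9)))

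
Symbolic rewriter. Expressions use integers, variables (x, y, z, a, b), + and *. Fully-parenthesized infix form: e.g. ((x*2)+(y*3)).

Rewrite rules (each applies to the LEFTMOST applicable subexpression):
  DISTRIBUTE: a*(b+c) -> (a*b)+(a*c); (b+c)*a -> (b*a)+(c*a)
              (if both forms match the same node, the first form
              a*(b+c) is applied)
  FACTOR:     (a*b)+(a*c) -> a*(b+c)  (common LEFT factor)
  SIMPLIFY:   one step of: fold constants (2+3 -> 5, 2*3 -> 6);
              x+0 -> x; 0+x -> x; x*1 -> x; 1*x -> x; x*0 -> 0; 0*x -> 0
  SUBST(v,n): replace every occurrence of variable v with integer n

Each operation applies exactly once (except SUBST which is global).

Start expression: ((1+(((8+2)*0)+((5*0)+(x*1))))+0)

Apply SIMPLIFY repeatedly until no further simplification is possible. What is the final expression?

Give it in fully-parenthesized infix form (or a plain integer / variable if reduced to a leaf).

Answer: (1+x)

Derivation:
Start: ((1+(((8+2)*0)+((5*0)+(x*1))))+0)
Step 1: at root: ((1+(((8+2)*0)+((5*0)+(x*1))))+0) -> (1+(((8+2)*0)+((5*0)+(x*1)))); overall: ((1+(((8+2)*0)+((5*0)+(x*1))))+0) -> (1+(((8+2)*0)+((5*0)+(x*1))))
Step 2: at RL: ((8+2)*0) -> 0; overall: (1+(((8+2)*0)+((5*0)+(x*1)))) -> (1+(0+((5*0)+(x*1))))
Step 3: at R: (0+((5*0)+(x*1))) -> ((5*0)+(x*1)); overall: (1+(0+((5*0)+(x*1)))) -> (1+((5*0)+(x*1)))
Step 4: at RL: (5*0) -> 0; overall: (1+((5*0)+(x*1))) -> (1+(0+(x*1)))
Step 5: at R: (0+(x*1)) -> (x*1); overall: (1+(0+(x*1))) -> (1+(x*1))
Step 6: at R: (x*1) -> x; overall: (1+(x*1)) -> (1+x)
Fixed point: (1+x)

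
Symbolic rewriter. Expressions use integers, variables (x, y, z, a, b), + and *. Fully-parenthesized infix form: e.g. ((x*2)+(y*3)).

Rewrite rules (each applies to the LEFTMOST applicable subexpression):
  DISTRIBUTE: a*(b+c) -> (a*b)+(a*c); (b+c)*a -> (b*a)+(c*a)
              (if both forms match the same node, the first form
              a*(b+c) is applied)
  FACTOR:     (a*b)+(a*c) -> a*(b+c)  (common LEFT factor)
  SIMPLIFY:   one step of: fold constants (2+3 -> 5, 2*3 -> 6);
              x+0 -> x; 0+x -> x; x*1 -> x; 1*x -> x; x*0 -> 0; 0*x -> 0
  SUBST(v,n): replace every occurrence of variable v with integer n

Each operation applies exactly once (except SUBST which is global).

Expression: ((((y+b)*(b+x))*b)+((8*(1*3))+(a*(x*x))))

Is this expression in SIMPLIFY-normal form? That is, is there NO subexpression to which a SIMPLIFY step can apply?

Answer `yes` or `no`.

Expression: ((((y+b)*(b+x))*b)+((8*(1*3))+(a*(x*x))))
Scanning for simplifiable subexpressions (pre-order)...
  at root: ((((y+b)*(b+x))*b)+((8*(1*3))+(a*(x*x)))) (not simplifiable)
  at L: (((y+b)*(b+x))*b) (not simplifiable)
  at LL: ((y+b)*(b+x)) (not simplifiable)
  at LLL: (y+b) (not simplifiable)
  at LLR: (b+x) (not simplifiable)
  at R: ((8*(1*3))+(a*(x*x))) (not simplifiable)
  at RL: (8*(1*3)) (not simplifiable)
  at RLR: (1*3) (SIMPLIFIABLE)
  at RR: (a*(x*x)) (not simplifiable)
  at RRR: (x*x) (not simplifiable)
Found simplifiable subexpr at path RLR: (1*3)
One SIMPLIFY step would give: ((((y+b)*(b+x))*b)+((8*3)+(a*(x*x))))
-> NOT in normal form.

Answer: no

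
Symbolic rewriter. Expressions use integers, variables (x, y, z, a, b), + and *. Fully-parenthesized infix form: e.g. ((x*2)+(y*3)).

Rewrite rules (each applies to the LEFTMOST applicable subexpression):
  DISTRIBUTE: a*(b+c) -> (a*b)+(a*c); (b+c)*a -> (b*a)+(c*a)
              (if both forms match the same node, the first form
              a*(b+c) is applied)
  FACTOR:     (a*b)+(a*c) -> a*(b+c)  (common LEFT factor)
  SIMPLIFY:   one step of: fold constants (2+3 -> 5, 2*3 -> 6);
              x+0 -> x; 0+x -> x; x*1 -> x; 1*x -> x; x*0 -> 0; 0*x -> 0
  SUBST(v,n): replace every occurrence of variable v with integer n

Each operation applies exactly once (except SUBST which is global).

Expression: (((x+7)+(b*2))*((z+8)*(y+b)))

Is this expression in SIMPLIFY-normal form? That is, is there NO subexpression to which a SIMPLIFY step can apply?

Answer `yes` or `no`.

Expression: (((x+7)+(b*2))*((z+8)*(y+b)))
Scanning for simplifiable subexpressions (pre-order)...
  at root: (((x+7)+(b*2))*((z+8)*(y+b))) (not simplifiable)
  at L: ((x+7)+(b*2)) (not simplifiable)
  at LL: (x+7) (not simplifiable)
  at LR: (b*2) (not simplifiable)
  at R: ((z+8)*(y+b)) (not simplifiable)
  at RL: (z+8) (not simplifiable)
  at RR: (y+b) (not simplifiable)
Result: no simplifiable subexpression found -> normal form.

Answer: yes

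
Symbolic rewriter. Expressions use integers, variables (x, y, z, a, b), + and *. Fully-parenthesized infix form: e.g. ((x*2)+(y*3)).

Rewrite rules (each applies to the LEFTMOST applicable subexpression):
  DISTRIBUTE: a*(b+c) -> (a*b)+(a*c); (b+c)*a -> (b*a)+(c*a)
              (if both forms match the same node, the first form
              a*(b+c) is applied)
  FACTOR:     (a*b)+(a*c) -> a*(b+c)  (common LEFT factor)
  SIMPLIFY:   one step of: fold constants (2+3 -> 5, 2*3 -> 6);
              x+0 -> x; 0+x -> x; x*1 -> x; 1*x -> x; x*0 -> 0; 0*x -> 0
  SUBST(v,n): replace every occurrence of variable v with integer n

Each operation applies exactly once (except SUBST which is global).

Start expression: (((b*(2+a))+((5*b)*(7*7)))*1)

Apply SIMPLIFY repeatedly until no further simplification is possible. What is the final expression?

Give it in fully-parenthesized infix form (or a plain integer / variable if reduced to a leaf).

Start: (((b*(2+a))+((5*b)*(7*7)))*1)
Step 1: at root: (((b*(2+a))+((5*b)*(7*7)))*1) -> ((b*(2+a))+((5*b)*(7*7))); overall: (((b*(2+a))+((5*b)*(7*7)))*1) -> ((b*(2+a))+((5*b)*(7*7)))
Step 2: at RR: (7*7) -> 49; overall: ((b*(2+a))+((5*b)*(7*7))) -> ((b*(2+a))+((5*b)*49))
Fixed point: ((b*(2+a))+((5*b)*49))

Answer: ((b*(2+a))+((5*b)*49))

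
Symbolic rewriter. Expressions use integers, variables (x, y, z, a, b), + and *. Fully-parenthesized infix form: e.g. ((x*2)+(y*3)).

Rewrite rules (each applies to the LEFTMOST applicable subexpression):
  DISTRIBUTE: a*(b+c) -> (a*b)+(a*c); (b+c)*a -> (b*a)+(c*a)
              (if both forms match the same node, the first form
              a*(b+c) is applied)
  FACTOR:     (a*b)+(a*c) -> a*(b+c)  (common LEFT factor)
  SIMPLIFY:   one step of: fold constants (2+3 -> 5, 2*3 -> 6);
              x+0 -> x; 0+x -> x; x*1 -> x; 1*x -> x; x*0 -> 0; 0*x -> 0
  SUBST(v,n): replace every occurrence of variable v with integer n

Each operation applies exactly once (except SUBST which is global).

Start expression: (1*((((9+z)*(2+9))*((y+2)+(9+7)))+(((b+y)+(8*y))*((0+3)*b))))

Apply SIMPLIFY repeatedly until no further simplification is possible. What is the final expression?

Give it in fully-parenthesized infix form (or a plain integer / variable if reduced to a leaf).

Start: (1*((((9+z)*(2+9))*((y+2)+(9+7)))+(((b+y)+(8*y))*((0+3)*b))))
Step 1: at root: (1*((((9+z)*(2+9))*((y+2)+(9+7)))+(((b+y)+(8*y))*((0+3)*b)))) -> ((((9+z)*(2+9))*((y+2)+(9+7)))+(((b+y)+(8*y))*((0+3)*b))); overall: (1*((((9+z)*(2+9))*((y+2)+(9+7)))+(((b+y)+(8*y))*((0+3)*b)))) -> ((((9+z)*(2+9))*((y+2)+(9+7)))+(((b+y)+(8*y))*((0+3)*b)))
Step 2: at LLR: (2+9) -> 11; overall: ((((9+z)*(2+9))*((y+2)+(9+7)))+(((b+y)+(8*y))*((0+3)*b))) -> ((((9+z)*11)*((y+2)+(9+7)))+(((b+y)+(8*y))*((0+3)*b)))
Step 3: at LRR: (9+7) -> 16; overall: ((((9+z)*11)*((y+2)+(9+7)))+(((b+y)+(8*y))*((0+3)*b))) -> ((((9+z)*11)*((y+2)+16))+(((b+y)+(8*y))*((0+3)*b)))
Step 4: at RRL: (0+3) -> 3; overall: ((((9+z)*11)*((y+2)+16))+(((b+y)+(8*y))*((0+3)*b))) -> ((((9+z)*11)*((y+2)+16))+(((b+y)+(8*y))*(3*b)))
Fixed point: ((((9+z)*11)*((y+2)+16))+(((b+y)+(8*y))*(3*b)))

Answer: ((((9+z)*11)*((y+2)+16))+(((b+y)+(8*y))*(3*b)))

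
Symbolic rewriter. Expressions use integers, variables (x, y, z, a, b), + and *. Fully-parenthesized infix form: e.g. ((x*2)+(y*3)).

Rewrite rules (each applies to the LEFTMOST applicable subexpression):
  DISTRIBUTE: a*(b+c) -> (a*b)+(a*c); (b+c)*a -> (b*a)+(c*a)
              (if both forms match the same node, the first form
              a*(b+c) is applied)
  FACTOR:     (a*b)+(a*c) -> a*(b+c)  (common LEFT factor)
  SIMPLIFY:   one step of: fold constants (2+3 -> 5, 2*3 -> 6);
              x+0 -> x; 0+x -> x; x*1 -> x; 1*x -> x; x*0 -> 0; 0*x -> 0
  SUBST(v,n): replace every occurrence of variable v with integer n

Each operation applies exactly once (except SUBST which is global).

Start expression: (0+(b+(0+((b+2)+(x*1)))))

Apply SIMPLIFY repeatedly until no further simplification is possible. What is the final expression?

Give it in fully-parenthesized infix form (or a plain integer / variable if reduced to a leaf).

Start: (0+(b+(0+((b+2)+(x*1)))))
Step 1: at root: (0+(b+(0+((b+2)+(x*1))))) -> (b+(0+((b+2)+(x*1)))); overall: (0+(b+(0+((b+2)+(x*1))))) -> (b+(0+((b+2)+(x*1))))
Step 2: at R: (0+((b+2)+(x*1))) -> ((b+2)+(x*1)); overall: (b+(0+((b+2)+(x*1)))) -> (b+((b+2)+(x*1)))
Step 3: at RR: (x*1) -> x; overall: (b+((b+2)+(x*1))) -> (b+((b+2)+x))
Fixed point: (b+((b+2)+x))

Answer: (b+((b+2)+x))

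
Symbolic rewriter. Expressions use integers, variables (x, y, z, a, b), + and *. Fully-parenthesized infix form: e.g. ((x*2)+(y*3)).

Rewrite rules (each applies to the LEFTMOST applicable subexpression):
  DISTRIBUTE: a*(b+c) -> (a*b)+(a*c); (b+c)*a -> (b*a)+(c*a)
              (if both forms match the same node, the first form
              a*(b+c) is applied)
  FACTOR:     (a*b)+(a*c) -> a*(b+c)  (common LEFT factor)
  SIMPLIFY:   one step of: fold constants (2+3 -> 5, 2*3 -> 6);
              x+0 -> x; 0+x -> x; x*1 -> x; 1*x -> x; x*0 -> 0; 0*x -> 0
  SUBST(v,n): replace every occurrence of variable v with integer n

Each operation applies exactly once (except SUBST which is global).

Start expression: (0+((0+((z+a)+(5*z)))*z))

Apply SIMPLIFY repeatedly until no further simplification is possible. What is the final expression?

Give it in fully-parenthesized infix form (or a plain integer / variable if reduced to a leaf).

Start: (0+((0+((z+a)+(5*z)))*z))
Step 1: at root: (0+((0+((z+a)+(5*z)))*z)) -> ((0+((z+a)+(5*z)))*z); overall: (0+((0+((z+a)+(5*z)))*z)) -> ((0+((z+a)+(5*z)))*z)
Step 2: at L: (0+((z+a)+(5*z))) -> ((z+a)+(5*z)); overall: ((0+((z+a)+(5*z)))*z) -> (((z+a)+(5*z))*z)
Fixed point: (((z+a)+(5*z))*z)

Answer: (((z+a)+(5*z))*z)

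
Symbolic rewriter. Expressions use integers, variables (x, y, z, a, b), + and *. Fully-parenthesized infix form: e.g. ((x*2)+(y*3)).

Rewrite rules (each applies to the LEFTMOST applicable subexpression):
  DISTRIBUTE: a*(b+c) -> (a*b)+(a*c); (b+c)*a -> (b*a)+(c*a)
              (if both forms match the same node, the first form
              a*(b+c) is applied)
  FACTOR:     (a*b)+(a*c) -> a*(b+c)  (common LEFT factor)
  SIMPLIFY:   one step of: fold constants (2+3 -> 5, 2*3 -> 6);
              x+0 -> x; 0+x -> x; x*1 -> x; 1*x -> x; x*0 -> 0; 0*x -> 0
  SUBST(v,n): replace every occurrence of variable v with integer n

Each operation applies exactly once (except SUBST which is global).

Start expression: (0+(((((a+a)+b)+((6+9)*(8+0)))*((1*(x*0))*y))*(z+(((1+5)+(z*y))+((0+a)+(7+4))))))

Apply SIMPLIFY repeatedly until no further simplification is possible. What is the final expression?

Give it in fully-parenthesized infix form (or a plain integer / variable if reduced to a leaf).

Start: (0+(((((a+a)+b)+((6+9)*(8+0)))*((1*(x*0))*y))*(z+(((1+5)+(z*y))+((0+a)+(7+4))))))
Step 1: at root: (0+(((((a+a)+b)+((6+9)*(8+0)))*((1*(x*0))*y))*(z+(((1+5)+(z*y))+((0+a)+(7+4)))))) -> (((((a+a)+b)+((6+9)*(8+0)))*((1*(x*0))*y))*(z+(((1+5)+(z*y))+((0+a)+(7+4))))); overall: (0+(((((a+a)+b)+((6+9)*(8+0)))*((1*(x*0))*y))*(z+(((1+5)+(z*y))+((0+a)+(7+4)))))) -> (((((a+a)+b)+((6+9)*(8+0)))*((1*(x*0))*y))*(z+(((1+5)+(z*y))+((0+a)+(7+4)))))
Step 2: at LLRL: (6+9) -> 15; overall: (((((a+a)+b)+((6+9)*(8+0)))*((1*(x*0))*y))*(z+(((1+5)+(z*y))+((0+a)+(7+4))))) -> (((((a+a)+b)+(15*(8+0)))*((1*(x*0))*y))*(z+(((1+5)+(z*y))+((0+a)+(7+4)))))
Step 3: at LLRR: (8+0) -> 8; overall: (((((a+a)+b)+(15*(8+0)))*((1*(x*0))*y))*(z+(((1+5)+(z*y))+((0+a)+(7+4))))) -> (((((a+a)+b)+(15*8))*((1*(x*0))*y))*(z+(((1+5)+(z*y))+((0+a)+(7+4)))))
Step 4: at LLR: (15*8) -> 120; overall: (((((a+a)+b)+(15*8))*((1*(x*0))*y))*(z+(((1+5)+(z*y))+((0+a)+(7+4))))) -> (((((a+a)+b)+120)*((1*(x*0))*y))*(z+(((1+5)+(z*y))+((0+a)+(7+4)))))
Step 5: at LRL: (1*(x*0)) -> (x*0); overall: (((((a+a)+b)+120)*((1*(x*0))*y))*(z+(((1+5)+(z*y))+((0+a)+(7+4))))) -> (((((a+a)+b)+120)*((x*0)*y))*(z+(((1+5)+(z*y))+((0+a)+(7+4)))))
Step 6: at LRL: (x*0) -> 0; overall: (((((a+a)+b)+120)*((x*0)*y))*(z+(((1+5)+(z*y))+((0+a)+(7+4))))) -> (((((a+a)+b)+120)*(0*y))*(z+(((1+5)+(z*y))+((0+a)+(7+4)))))
Step 7: at LR: (0*y) -> 0; overall: (((((a+a)+b)+120)*(0*y))*(z+(((1+5)+(z*y))+((0+a)+(7+4))))) -> (((((a+a)+b)+120)*0)*(z+(((1+5)+(z*y))+((0+a)+(7+4)))))
Step 8: at L: ((((a+a)+b)+120)*0) -> 0; overall: (((((a+a)+b)+120)*0)*(z+(((1+5)+(z*y))+((0+a)+(7+4))))) -> (0*(z+(((1+5)+(z*y))+((0+a)+(7+4)))))
Step 9: at root: (0*(z+(((1+5)+(z*y))+((0+a)+(7+4))))) -> 0; overall: (0*(z+(((1+5)+(z*y))+((0+a)+(7+4))))) -> 0
Fixed point: 0

Answer: 0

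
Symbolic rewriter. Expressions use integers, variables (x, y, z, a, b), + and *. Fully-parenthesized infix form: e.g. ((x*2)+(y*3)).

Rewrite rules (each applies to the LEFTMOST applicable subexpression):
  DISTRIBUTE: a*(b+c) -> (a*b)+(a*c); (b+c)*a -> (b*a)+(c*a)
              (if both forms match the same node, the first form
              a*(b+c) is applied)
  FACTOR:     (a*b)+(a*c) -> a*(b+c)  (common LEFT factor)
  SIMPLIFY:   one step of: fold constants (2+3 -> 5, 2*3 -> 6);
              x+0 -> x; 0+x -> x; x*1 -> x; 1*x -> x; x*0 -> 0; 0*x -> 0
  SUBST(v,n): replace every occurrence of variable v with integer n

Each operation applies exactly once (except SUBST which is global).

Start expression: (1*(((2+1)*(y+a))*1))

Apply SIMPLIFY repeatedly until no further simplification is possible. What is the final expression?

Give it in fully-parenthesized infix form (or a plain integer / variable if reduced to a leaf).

Start: (1*(((2+1)*(y+a))*1))
Step 1: at root: (1*(((2+1)*(y+a))*1)) -> (((2+1)*(y+a))*1); overall: (1*(((2+1)*(y+a))*1)) -> (((2+1)*(y+a))*1)
Step 2: at root: (((2+1)*(y+a))*1) -> ((2+1)*(y+a)); overall: (((2+1)*(y+a))*1) -> ((2+1)*(y+a))
Step 3: at L: (2+1) -> 3; overall: ((2+1)*(y+a)) -> (3*(y+a))
Fixed point: (3*(y+a))

Answer: (3*(y+a))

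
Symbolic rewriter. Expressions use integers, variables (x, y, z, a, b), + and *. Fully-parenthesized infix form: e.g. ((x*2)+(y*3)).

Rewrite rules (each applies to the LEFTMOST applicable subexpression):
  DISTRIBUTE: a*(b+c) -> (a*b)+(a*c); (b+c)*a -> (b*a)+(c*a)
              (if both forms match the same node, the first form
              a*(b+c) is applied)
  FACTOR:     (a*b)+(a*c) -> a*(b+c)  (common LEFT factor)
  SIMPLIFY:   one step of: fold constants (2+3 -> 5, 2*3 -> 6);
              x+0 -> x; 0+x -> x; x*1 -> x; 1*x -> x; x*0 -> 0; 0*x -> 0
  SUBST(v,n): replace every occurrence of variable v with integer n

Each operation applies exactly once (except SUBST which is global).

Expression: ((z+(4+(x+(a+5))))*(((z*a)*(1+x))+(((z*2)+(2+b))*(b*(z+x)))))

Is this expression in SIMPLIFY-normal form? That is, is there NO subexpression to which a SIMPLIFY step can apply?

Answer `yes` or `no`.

Answer: yes

Derivation:
Expression: ((z+(4+(x+(a+5))))*(((z*a)*(1+x))+(((z*2)+(2+b))*(b*(z+x)))))
Scanning for simplifiable subexpressions (pre-order)...
  at root: ((z+(4+(x+(a+5))))*(((z*a)*(1+x))+(((z*2)+(2+b))*(b*(z+x))))) (not simplifiable)
  at L: (z+(4+(x+(a+5)))) (not simplifiable)
  at LR: (4+(x+(a+5))) (not simplifiable)
  at LRR: (x+(a+5)) (not simplifiable)
  at LRRR: (a+5) (not simplifiable)
  at R: (((z*a)*(1+x))+(((z*2)+(2+b))*(b*(z+x)))) (not simplifiable)
  at RL: ((z*a)*(1+x)) (not simplifiable)
  at RLL: (z*a) (not simplifiable)
  at RLR: (1+x) (not simplifiable)
  at RR: (((z*2)+(2+b))*(b*(z+x))) (not simplifiable)
  at RRL: ((z*2)+(2+b)) (not simplifiable)
  at RRLL: (z*2) (not simplifiable)
  at RRLR: (2+b) (not simplifiable)
  at RRR: (b*(z+x)) (not simplifiable)
  at RRRR: (z+x) (not simplifiable)
Result: no simplifiable subexpression found -> normal form.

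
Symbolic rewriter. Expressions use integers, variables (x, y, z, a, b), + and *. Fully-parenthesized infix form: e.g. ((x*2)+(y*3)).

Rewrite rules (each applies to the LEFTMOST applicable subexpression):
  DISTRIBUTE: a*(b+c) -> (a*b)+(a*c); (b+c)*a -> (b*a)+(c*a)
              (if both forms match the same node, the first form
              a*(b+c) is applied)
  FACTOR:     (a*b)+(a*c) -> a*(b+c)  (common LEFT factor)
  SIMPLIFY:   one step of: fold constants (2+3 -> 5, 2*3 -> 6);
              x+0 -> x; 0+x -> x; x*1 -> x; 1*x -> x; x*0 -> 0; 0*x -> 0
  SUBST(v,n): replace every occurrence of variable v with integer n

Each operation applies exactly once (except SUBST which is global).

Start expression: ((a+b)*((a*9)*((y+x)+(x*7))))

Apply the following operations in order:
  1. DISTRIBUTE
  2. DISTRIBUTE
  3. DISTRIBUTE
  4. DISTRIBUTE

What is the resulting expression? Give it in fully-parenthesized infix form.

Start: ((a+b)*((a*9)*((y+x)+(x*7))))
Apply DISTRIBUTE at root (target: ((a+b)*((a*9)*((y+x)+(x*7))))): ((a+b)*((a*9)*((y+x)+(x*7)))) -> ((a*((a*9)*((y+x)+(x*7))))+(b*((a*9)*((y+x)+(x*7)))))
Apply DISTRIBUTE at LR (target: ((a*9)*((y+x)+(x*7)))): ((a*((a*9)*((y+x)+(x*7))))+(b*((a*9)*((y+x)+(x*7))))) -> ((a*(((a*9)*(y+x))+((a*9)*(x*7))))+(b*((a*9)*((y+x)+(x*7)))))
Apply DISTRIBUTE at L (target: (a*(((a*9)*(y+x))+((a*9)*(x*7))))): ((a*(((a*9)*(y+x))+((a*9)*(x*7))))+(b*((a*9)*((y+x)+(x*7))))) -> (((a*((a*9)*(y+x)))+(a*((a*9)*(x*7))))+(b*((a*9)*((y+x)+(x*7)))))
Apply DISTRIBUTE at LLR (target: ((a*9)*(y+x))): (((a*((a*9)*(y+x)))+(a*((a*9)*(x*7))))+(b*((a*9)*((y+x)+(x*7))))) -> (((a*(((a*9)*y)+((a*9)*x)))+(a*((a*9)*(x*7))))+(b*((a*9)*((y+x)+(x*7)))))

Answer: (((a*(((a*9)*y)+((a*9)*x)))+(a*((a*9)*(x*7))))+(b*((a*9)*((y+x)+(x*7)))))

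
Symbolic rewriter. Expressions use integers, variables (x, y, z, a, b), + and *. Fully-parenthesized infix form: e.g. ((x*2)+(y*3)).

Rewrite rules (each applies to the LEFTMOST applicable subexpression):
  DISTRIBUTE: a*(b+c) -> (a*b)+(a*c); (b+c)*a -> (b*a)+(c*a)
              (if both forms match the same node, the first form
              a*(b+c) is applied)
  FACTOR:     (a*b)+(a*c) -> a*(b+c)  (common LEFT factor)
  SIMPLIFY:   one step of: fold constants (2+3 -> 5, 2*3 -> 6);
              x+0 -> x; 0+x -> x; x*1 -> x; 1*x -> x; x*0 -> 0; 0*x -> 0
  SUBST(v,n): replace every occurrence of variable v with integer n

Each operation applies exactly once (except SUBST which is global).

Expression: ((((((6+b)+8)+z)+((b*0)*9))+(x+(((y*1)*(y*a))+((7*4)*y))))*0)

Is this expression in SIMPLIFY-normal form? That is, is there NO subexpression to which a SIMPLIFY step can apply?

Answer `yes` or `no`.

Answer: no

Derivation:
Expression: ((((((6+b)+8)+z)+((b*0)*9))+(x+(((y*1)*(y*a))+((7*4)*y))))*0)
Scanning for simplifiable subexpressions (pre-order)...
  at root: ((((((6+b)+8)+z)+((b*0)*9))+(x+(((y*1)*(y*a))+((7*4)*y))))*0) (SIMPLIFIABLE)
  at L: (((((6+b)+8)+z)+((b*0)*9))+(x+(((y*1)*(y*a))+((7*4)*y)))) (not simplifiable)
  at LL: ((((6+b)+8)+z)+((b*0)*9)) (not simplifiable)
  at LLL: (((6+b)+8)+z) (not simplifiable)
  at LLLL: ((6+b)+8) (not simplifiable)
  at LLLLL: (6+b) (not simplifiable)
  at LLR: ((b*0)*9) (not simplifiable)
  at LLRL: (b*0) (SIMPLIFIABLE)
  at LR: (x+(((y*1)*(y*a))+((7*4)*y))) (not simplifiable)
  at LRR: (((y*1)*(y*a))+((7*4)*y)) (not simplifiable)
  at LRRL: ((y*1)*(y*a)) (not simplifiable)
  at LRRLL: (y*1) (SIMPLIFIABLE)
  at LRRLR: (y*a) (not simplifiable)
  at LRRR: ((7*4)*y) (not simplifiable)
  at LRRRL: (7*4) (SIMPLIFIABLE)
Found simplifiable subexpr at path root: ((((((6+b)+8)+z)+((b*0)*9))+(x+(((y*1)*(y*a))+((7*4)*y))))*0)
One SIMPLIFY step would give: 0
-> NOT in normal form.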